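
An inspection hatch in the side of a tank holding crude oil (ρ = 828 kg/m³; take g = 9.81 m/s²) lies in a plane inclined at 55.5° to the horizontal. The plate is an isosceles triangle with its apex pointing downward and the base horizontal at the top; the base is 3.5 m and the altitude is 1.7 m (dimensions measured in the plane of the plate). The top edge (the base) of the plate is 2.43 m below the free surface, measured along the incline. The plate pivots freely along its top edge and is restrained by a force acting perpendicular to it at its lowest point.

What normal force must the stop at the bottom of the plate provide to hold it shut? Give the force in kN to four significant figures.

P ≈ 21.77 kN

γ = ρg = 828 × 9.81 / 1000 = 8.12268 kN/m³.
Let θ = 55.5° be the plate's angle to the horizontal; measure y along the incline from where the plane meets the free surface. Vertical depth h = y·sinθ with sinθ = 0.824126.
With the apex down, the centroid sits h/3 = 1.7/3 = 0.566667 m below the base (the top edge), so y_c = 2.43 + 0.566667 = 2.99667 m and h_c = 2.99667 × 0.824126 = 2.46963 m.
A = ½ × 3.5 × 1.7 = 2.975 m².
Resultant F = γ·h_c·A = 8.12268 × 2.46963 × 2.975 = 59.6785 kN.
I_c = b·h³/36 = 3.5 × 1.7³/36 = 0.477653 m⁴.
Centre of pressure: y_p = y_c + I_c/(y_c·A) = 2.99667 + 0.477653/(2.99667 × 2.975) = 2.99667 + 0.053578 = 3.05025 m along the plane.
The resultant acts 0.566667 + 0.053578 = 0.620245 m (along the plate) below the hinge at the top edge, so the moment about the hinge is M = F × 0.620245 = 59.6785 × 0.620245 = 37.0153 kN·m.
A normal force at the bottom, 1.7 m from the hinge, must supply this moment: P = 37.0153/1.7 = 21.7737 kN.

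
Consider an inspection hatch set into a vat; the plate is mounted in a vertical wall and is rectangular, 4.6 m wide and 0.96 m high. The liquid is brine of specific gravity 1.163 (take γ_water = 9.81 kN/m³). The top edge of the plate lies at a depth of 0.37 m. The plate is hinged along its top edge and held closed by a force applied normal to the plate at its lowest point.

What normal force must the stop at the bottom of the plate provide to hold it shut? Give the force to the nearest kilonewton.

γ = 1.163 × 9.81 = 11.40903 kN/m³.
The centroid lies 0.96/2 = 0.48 m below the top edge, so the centroid depth is h_c = 0.37 + 0.48 = 0.85 m.
A = 4.6 × 0.96 = 4.416 m².
Resultant F = γ·h_c·A = 11.40903 × 0.85 × 4.416 = 42.8249 kN.
I_c = b·h³/12 = 4.6 × 0.96³/12 = 0.339149 m⁴.
Centre of pressure: y_p = y_c + I_c/(y_c·A) = 0.85 + 0.339149/(0.85 × 4.416) = 0.85 + 0.090353 = 0.940353 m along the plane.
The resultant acts 0.48 + 0.090353 = 0.570353 m (along the plate) below the hinge at the top edge, so the moment about the hinge is M = F × 0.570353 = 42.8249 × 0.570353 = 24.4253 kN·m.
A normal force at the bottom, 0.96 m from the hinge, must supply this moment: P = 24.4253/0.96 = 25.443 kN.

P ≈ 25 kN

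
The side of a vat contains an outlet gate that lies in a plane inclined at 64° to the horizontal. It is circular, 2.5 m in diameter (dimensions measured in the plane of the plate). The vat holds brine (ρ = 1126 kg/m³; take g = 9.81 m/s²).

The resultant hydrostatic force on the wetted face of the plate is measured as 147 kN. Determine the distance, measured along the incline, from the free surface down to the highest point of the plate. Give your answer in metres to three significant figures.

y_top ≈ 1.77 m

γ = ρg = 1126 × 9.81 / 1000 = 11.04606 kN/m³.
A = π(1.25)² = 4.90874 m².
From F = γ·h_c·A, the centroid depth is h_c = 147/(11.04606 × 4.90874) = 2.71106 m.
Let θ = 64° be the plate's angle to the horizontal; measure y along the incline from where the plane meets the free surface. Vertical depth h = y·sinθ with sinθ = 0.898794.
Along the incline, y_c = h_c/sinθ = 2.71106/0.898794 = 3.01633 m.
The centroid is at the centre, 1.25 m below the top of the plate, so the highest point sits at y_top = 3.01633 − 1.25 = 1.76633 m along the incline.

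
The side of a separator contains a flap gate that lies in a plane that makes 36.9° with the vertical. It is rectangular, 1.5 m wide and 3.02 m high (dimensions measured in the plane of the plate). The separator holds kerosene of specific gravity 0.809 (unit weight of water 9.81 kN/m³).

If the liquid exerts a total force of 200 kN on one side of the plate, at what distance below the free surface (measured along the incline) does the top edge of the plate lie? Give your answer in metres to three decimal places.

γ = 0.809 × 9.81 = 7.93629 kN/m³.
A = 1.5 × 3.02 = 4.53 m².
From F = γ·h_c·A, the centroid depth is h_c = 200/(7.93629 × 4.53) = 5.56307 m.
The plate makes 36.9° with the vertical, i.e. θ = 90° − 36.9° = 53.1° to the horizontal. Measuring y along the incline from the free-surface line, vertical depth h = y·sinθ with sinθ = 0.799685.
Along the incline, y_c = h_c/sinθ = 5.56307/0.799685 = 6.95658 m.
The centroid lies 3.02/2 = 1.51 m below the top edge, so the top edge sits at y_top = 6.95658 − 1.51 = 5.44658 m along the incline.

y_top ≈ 5.447 m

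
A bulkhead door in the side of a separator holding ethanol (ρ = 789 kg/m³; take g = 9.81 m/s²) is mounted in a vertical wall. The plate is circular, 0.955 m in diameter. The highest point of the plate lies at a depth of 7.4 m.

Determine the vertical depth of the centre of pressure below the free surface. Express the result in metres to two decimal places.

γ = ρg = 789 × 9.81 / 1000 = 7.74009 kN/m³.
The centroid is at the centre, 0.4775 m below the top of the plate, so the centroid depth is h_c = 7.4 + 0.4775 = 7.8775 m.
A = π(0.4775)² = 0.716303 m².
Resultant F = γ·h_c·A = 7.74009 × 7.8775 × 0.716303 = 43.6748 kN.
I_c = πr⁴/4 = π × 0.4775⁴/4 = 0.0408304 m⁴.
Centre of pressure: y_p = y_c + I_c/(y_c·A) = 7.8775 + 0.0408304/(7.8775 × 0.716303) = 7.8775 + 0.007236 = 7.88474 m along the plane.

h_p = 7.88 m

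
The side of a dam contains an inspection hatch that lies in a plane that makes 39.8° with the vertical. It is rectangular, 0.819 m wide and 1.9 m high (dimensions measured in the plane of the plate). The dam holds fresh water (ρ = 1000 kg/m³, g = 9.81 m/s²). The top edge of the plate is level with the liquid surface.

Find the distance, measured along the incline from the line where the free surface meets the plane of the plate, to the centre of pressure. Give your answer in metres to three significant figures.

γ = ρg = 1000 × 9.81 = 9810 N/m³ = 9.81 kN/m³.
The plate makes 39.8° with the vertical, i.e. θ = 90° − 39.8° = 50.2° to the horizontal. Measuring y along the incline from the free-surface line, vertical depth h = y·sinθ with sinθ = 0.768284.
The centroid lies 1.9/2 = 0.95 m below the top edge, so y_c = 0.95 m and h_c = 0.95 × 0.768284 = 0.72987 m.
A = 0.819 × 1.9 = 1.5561 m².
Resultant F = γ·h_c·A = 9.81 × 0.72987 × 1.5561 = 11.1417 kN.
I_c = b·h³/12 = 0.819 × 1.9³/12 = 0.468127 m⁴.
Centre of pressure: y_p = y_c + I_c/(y_c·A) = 0.95 + 0.468127/(0.95 × 1.5561) = 0.95 + 0.316667 = 1.26667 m along the plane.

y_p = 1.27 m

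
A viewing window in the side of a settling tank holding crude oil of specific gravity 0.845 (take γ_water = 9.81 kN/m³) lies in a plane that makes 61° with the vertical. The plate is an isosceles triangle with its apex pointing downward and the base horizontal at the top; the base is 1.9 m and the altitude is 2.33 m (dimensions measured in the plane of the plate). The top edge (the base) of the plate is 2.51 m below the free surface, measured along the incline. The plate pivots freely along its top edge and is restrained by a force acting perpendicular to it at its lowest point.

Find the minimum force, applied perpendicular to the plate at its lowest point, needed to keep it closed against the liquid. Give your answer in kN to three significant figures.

P ≈ 10.9 kN

γ = 0.845 × 9.81 = 8.28945 kN/m³.
The plate makes 61° with the vertical, i.e. θ = 90° − 61° = 29° to the horizontal. Measuring y along the incline from the free-surface line, vertical depth h = y·sinθ with sinθ = 0.484810.
With the apex down, the centroid sits h/3 = 2.33/3 = 0.776667 m below the base (the top edge), so y_c = 2.51 + 0.776667 = 3.28667 m and h_c = 3.28667 × 0.484810 = 1.59341 m.
A = ½ × 1.9 × 2.33 = 2.2135 m².
Resultant F = γ·h_c·A = 8.28945 × 1.59341 × 2.2135 = 29.237 kN.
I_c = b·h³/36 = 1.9 × 2.33³/36 = 0.667604 m⁴.
Centre of pressure: y_p = y_c + I_c/(y_c·A) = 3.28667 + 0.667604/(3.28667 × 2.2135) = 3.28667 + 0.0917663 = 3.37844 m along the plane.
The resultant acts 0.776667 + 0.0917663 = 0.868433 m (along the plate) below the hinge at the top edge, so the moment about the hinge is M = F × 0.868433 = 29.237 × 0.868433 = 25.3904 kN·m.
A normal force at the bottom, 2.33 m from the hinge, must supply this moment: P = 25.3904/2.33 = 10.8972 kN.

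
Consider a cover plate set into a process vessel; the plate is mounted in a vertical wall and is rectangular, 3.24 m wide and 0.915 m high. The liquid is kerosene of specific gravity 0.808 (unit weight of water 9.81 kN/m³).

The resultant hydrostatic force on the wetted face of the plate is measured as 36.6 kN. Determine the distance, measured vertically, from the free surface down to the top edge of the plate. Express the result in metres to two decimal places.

γ = 0.808 × 9.81 = 7.92648 kN/m³.
A = 3.24 × 0.915 = 2.9646 m².
From F = γ·h_c·A, the centroid depth is h_c = 36.6/(7.92648 × 2.9646) = 1.55752 m.
The centroid lies 0.915/2 = 0.4575 m below the top edge, so the top edge sits at h_top = 1.55752 − 0.4575 = 1.10002 m below the surface.

d_top ≈ 1.10 m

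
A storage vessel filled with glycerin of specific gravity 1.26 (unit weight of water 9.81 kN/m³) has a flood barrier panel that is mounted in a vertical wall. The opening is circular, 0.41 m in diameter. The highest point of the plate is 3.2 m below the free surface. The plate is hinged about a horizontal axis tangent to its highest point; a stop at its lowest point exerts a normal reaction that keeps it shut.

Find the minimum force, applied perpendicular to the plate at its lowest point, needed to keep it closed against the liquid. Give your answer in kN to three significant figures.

P ≈ 2.82 kN

γ = 1.26 × 9.81 = 12.3606 kN/m³.
The centroid is at the centre, 0.205 m below the top of the plate, so the centroid depth is h_c = 3.2 + 0.205 = 3.405 m.
A = π(0.205)² = 0.132025 m².
Resultant F = γ·h_c·A = 12.3606 × 3.405 × 0.132025 = 5.55665 kN.
I_c = πr⁴/4 = π × 0.205⁴/4 = 0.00138709 m⁴.
Centre of pressure: y_p = y_c + I_c/(y_c·A) = 3.405 + 0.00138709/(3.405 × 0.132025) = 3.405 + 0.00308554 = 3.40809 m along the plane.
The resultant acts 0.205 + 0.00308554 = 0.208086 m (along the plate) below the hinge at the top edge, so the moment about the hinge is M = F × 0.208086 = 5.55665 × 0.208086 = 1.15626 kN·m.
A normal force at the bottom, 0.41 m from the hinge, must supply this moment: P = 1.15626/0.41 = 2.82015 kN.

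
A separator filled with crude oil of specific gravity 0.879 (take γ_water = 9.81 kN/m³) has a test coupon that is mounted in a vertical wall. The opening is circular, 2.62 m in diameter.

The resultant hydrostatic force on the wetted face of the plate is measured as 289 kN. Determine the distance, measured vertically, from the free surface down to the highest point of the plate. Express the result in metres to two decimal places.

γ = 0.879 × 9.81 = 8.62299 kN/m³.
A = π(1.31)² = 5.39129 m².
From F = γ·h_c·A, the centroid depth is h_c = 289/(8.62299 × 5.39129) = 6.21652 m.
The centroid is at the centre, 1.31 m below the top of the plate, so the highest point sits at h_top = 6.21652 − 1.31 = 4.90652 m below the surface.

d_top ≈ 4.91 m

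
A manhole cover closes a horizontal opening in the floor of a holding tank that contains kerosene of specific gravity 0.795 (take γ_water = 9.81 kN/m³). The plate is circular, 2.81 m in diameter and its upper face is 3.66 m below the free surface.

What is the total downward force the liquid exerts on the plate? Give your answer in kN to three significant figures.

F ≈ 177 kN

γ = 0.795 × 9.81 = 7.79895 kN/m³.
The plate is horizontal, so pressure is uniform at p = γ·h = 7.79895 × 3.66 = 28.5442 kN/m².
A = π(1.405)² = 6.20158 m².
F = p·A = 28.5442 × 6.20158 = 177.019 kN.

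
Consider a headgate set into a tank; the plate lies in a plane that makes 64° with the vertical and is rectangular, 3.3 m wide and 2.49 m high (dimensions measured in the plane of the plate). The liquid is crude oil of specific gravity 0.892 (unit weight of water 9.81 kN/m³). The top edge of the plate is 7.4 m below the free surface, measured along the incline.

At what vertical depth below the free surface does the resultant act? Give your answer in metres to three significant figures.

h_p = 3.82 m

γ = 0.892 × 9.81 = 8.75052 kN/m³.
The plate makes 64° with the vertical, i.e. θ = 90° − 64° = 26° to the horizontal. Measuring y along the incline from the free-surface line, vertical depth h = y·sinθ with sinθ = 0.438371.
The centroid lies 2.49/2 = 1.245 m below the top edge, so y_c = 7.4 + 1.245 = 8.645 m and h_c = 8.645 × 0.438371 = 3.78972 m.
A = 3.3 × 2.49 = 8.217 m².
Resultant F = γ·h_c·A = 8.75052 × 3.78972 × 8.217 = 272.492 kN.
I_c = b·h³/12 = 3.3 × 2.49³/12 = 4.24552 m⁴.
Centre of pressure: y_p = y_c + I_c/(y_c·A) = 8.645 + 4.24552/(8.645 × 8.217) = 8.645 + 0.0597658 = 8.70477 m along the plane.
Vertically, h_p = y_p·sinθ = 8.70477 × 0.438371 = 3.81592 m.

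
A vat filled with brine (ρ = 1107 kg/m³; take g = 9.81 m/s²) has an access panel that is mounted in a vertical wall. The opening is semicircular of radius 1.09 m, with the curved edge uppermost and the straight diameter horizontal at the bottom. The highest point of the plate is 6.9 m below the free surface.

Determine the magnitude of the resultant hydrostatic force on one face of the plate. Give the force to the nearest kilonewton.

γ = ρg = 1107 × 9.81 / 1000 = 10.85967 kN/m³.
The centroid lies 4r/(3π) = 0.46261 m above the diameter, so r − 4r/(3π) = 1.09 − 0.46261 = 0.62739 m below the topmost point, so the centroid depth is h_c = 6.9 + 0.62739 = 7.52739 m.
A = πr²/2 = π × 1.09²/2 = 1.86626 m².
Resultant F = γ·h_c·A = 10.85967 × 7.52739 × 1.86626 = 152.557 kN.

F ≈ 153 kN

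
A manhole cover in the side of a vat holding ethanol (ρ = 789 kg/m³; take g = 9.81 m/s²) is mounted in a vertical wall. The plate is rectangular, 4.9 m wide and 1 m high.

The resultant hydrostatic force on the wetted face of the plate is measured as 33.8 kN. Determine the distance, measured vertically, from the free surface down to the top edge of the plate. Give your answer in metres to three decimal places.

d_top ≈ 0.391 m

γ = ρg = 789 × 9.81 / 1000 = 7.74009 kN/m³.
A = 4.9 × 1 = 4.9 m².
From F = γ·h_c·A, the centroid depth is h_c = 33.8/(7.74009 × 4.9) = 0.891199 m.
The centroid lies 1/2 = 0.5 m below the top edge, so the top edge sits at h_top = 0.891199 − 0.5 = 0.391199 m below the surface.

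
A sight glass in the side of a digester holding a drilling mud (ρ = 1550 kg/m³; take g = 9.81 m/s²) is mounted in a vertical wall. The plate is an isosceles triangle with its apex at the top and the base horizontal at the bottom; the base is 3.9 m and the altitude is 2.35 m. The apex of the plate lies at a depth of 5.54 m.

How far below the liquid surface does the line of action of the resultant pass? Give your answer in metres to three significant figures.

h_p = 7.15 m

γ = ρg = 1550 × 9.81 / 1000 = 15.2055 kN/m³.
With the apex up, the centroid sits 2h/3 = 2 × 2.35/3 = 1.56667 m below the apex, so the centroid depth is h_c = 5.54 + 1.56667 = 7.10667 m.
A = ½ × 3.9 × 2.35 = 4.5825 m².
Resultant F = γ·h_c·A = 15.2055 × 7.10667 × 4.5825 = 495.187 kN.
I_c = b·h³/36 = 3.9 × 2.35³/36 = 1.40594 m⁴.
Centre of pressure: y_p = y_c + I_c/(y_c·A) = 7.10667 + 1.40594/(7.10667 × 4.5825) = 7.10667 + 0.0431716 = 7.14984 m along the plane.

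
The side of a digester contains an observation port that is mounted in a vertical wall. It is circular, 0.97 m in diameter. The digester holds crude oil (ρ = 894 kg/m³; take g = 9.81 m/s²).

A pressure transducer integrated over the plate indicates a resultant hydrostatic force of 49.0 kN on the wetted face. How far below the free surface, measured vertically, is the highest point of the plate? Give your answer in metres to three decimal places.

d_top ≈ 7.076 m

γ = ρg = 894 × 9.81 / 1000 = 8.77014 kN/m³.
A = π(0.485)² = 0.738981 m².
From F = γ·h_c·A, the centroid depth is h_c = 49.0/(8.77014 × 0.738981) = 7.5606 m.
The centroid is at the centre, 0.485 m below the top of the plate, so the highest point sits at h_top = 7.5606 − 0.485 = 7.0756 m below the surface.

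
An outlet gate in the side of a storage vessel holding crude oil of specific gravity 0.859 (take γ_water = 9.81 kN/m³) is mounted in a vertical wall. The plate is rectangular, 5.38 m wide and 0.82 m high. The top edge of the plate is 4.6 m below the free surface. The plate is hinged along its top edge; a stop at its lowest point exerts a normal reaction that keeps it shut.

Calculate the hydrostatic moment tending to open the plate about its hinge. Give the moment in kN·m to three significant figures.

M ≈ 78.4 kN·m

γ = 0.859 × 9.81 = 8.42679 kN/m³.
The centroid lies 0.82/2 = 0.41 m below the top edge, so the centroid depth is h_c = 4.6 + 0.41 = 5.01 m.
A = 5.38 × 0.82 = 4.4116 m².
Resultant F = γ·h_c·A = 8.42679 × 5.01 × 4.4116 = 186.25 kN.
I_c = b·h³/12 = 5.38 × 0.82³/12 = 0.247197 m⁴.
Centre of pressure: y_p = y_c + I_c/(y_c·A) = 5.01 + 0.247197/(5.01 × 4.4116) = 5.01 + 0.0111843 = 5.02118 m along the plane.
The resultant acts 0.41 + 0.0111843 = 0.421184 m (along the plate) below the hinge at the top edge, so the moment about the hinge is M = F × 0.421184 = 186.25 × 0.421184 = 78.4455 kN·m.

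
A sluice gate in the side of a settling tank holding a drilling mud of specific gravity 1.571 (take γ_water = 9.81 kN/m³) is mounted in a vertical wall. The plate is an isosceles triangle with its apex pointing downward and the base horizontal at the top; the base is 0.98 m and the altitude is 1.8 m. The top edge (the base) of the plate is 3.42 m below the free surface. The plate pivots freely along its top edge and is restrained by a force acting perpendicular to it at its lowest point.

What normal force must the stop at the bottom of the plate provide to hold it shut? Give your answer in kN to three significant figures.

γ = 1.571 × 9.81 = 15.41151 kN/m³.
With the apex down, the centroid sits h/3 = 1.8/3 = 0.6 m below the base (the top edge), so the centroid depth is h_c = 3.42 + 0.6 = 4.02 m.
A = ½ × 0.98 × 1.8 = 0.882 m².
Resultant F = γ·h_c·A = 15.41151 × 4.02 × 0.882 = 54.6437 kN.
I_c = b·h³/36 = 0.98 × 1.8³/36 = 0.15876 m⁴.
Centre of pressure: y_p = y_c + I_c/(y_c·A) = 4.02 + 0.15876/(4.02 × 0.882) = 4.02 + 0.0447761 = 4.06478 m along the plane.
The resultant acts 0.6 + 0.0447761 = 0.644776 m (along the plate) below the hinge at the top edge, so the moment about the hinge is M = F × 0.644776 = 54.6437 × 0.644776 = 35.2329 kN·m.
A normal force at the bottom, 1.8 m from the hinge, must supply this moment: P = 35.2329/1.8 = 19.5738 kN.

P ≈ 19.6 kN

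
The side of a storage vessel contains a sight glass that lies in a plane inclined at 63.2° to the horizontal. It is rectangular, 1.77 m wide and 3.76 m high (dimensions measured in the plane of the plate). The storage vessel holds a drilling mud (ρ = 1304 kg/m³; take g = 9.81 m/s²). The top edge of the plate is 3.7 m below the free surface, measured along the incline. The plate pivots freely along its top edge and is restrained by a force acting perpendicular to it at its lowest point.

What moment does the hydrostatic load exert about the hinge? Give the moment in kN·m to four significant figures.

γ = ρg = 1304 × 9.81 / 1000 = 12.79224 kN/m³.
Let θ = 63.2° be the plate's angle to the horizontal; measure y along the incline from where the plane meets the free surface. Vertical depth h = y·sinθ with sinθ = 0.892586.
The centroid lies 3.76/2 = 1.88 m below the top edge, so y_c = 3.7 + 1.88 = 5.58 m and h_c = 5.58 × 0.892586 = 4.98063 m.
A = 1.77 × 3.76 = 6.6552 m².
Resultant F = γ·h_c·A = 12.79224 × 4.98063 × 6.6552 = 424.026 kN.
I_c = b·h³/12 = 1.77 × 3.76³/12 = 7.84071 m⁴.
Centre of pressure: y_p = y_c + I_c/(y_c·A) = 5.58 + 7.84071/(5.58 × 6.6552) = 5.58 + 0.211135 = 5.79113 m along the plane.
The resultant acts 1.88 + 0.211135 = 2.09113 m (along the plate) below the hinge at the top edge, so the moment about the hinge is M = F × 2.09113 = 424.026 × 2.09113 = 886.693 kN·m.

M ≈ 886.7 kN·m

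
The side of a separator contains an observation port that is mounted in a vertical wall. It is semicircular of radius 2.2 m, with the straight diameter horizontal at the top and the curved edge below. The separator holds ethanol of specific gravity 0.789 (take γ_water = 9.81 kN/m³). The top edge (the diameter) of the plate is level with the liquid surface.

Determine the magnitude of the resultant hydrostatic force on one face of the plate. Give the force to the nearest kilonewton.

F ≈ 55 kN

γ = 0.789 × 9.81 = 7.74009 kN/m³.
The centroid of a semicircle lies 4r/(3π) = 0.933709 m from the diameter, here below the top edge, so the centroid depth is h_c = 0.933709 m.
A = πr²/2 = π × 2.2²/2 = 7.60265 m².
Resultant F = γ·h_c·A = 7.74009 × 0.933709 × 7.60265 = 54.9443 kN.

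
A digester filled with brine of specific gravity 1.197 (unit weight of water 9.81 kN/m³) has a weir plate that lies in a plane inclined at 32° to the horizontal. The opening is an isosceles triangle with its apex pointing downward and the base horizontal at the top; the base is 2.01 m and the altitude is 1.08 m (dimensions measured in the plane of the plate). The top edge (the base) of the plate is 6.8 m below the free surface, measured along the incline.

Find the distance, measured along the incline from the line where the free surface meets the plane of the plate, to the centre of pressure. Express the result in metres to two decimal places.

y_p = 7.17 m

γ = 1.197 × 9.81 = 11.74257 kN/m³.
Let θ = 32° be the plate's angle to the horizontal; measure y along the incline from where the plane meets the free surface. Vertical depth h = y·sinθ with sinθ = 0.529919.
With the apex down, the centroid sits h/3 = 1.08/3 = 0.36 m below the base (the top edge), so y_c = 6.8 + 0.36 = 7.16 m and h_c = 7.16 × 0.529919 = 3.79422 m.
A = ½ × 2.01 × 1.08 = 1.0854 m².
Resultant F = γ·h_c·A = 11.74257 × 3.79422 × 1.0854 = 48.3588 kN.
I_c = b·h³/36 = 2.01 × 1.08³/36 = 0.0703339 m⁴.
Centre of pressure: y_p = y_c + I_c/(y_c·A) = 7.16 + 0.0703339/(7.16 × 1.0854) = 7.16 + 0.00905028 = 7.16905 m along the plane.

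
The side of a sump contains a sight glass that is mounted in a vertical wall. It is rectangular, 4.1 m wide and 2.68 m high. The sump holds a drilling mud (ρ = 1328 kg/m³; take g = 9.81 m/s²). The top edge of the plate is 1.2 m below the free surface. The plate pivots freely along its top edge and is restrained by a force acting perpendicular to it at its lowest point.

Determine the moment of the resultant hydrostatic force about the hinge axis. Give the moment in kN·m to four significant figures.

γ = ρg = 1328 × 9.81 / 1000 = 13.02768 kN/m³.
The centroid lies 2.68/2 = 1.34 m below the top edge, so the centroid depth is h_c = 1.2 + 1.34 = 2.54 m.
A = 4.1 × 2.68 = 10.988 m².
Resultant F = γ·h_c·A = 13.02768 × 2.54 × 10.988 = 363.596 kN.
I_c = b·h³/12 = 4.1 × 2.68³/12 = 6.57668 m⁴.
Centre of pressure: y_p = y_c + I_c/(y_c·A) = 2.54 + 6.57668/(2.54 × 10.988) = 2.54 + 0.235643 = 2.77564 m along the plane.
The resultant acts 1.34 + 0.235643 = 1.57564 m (along the plate) below the hinge at the top edge, so the moment about the hinge is M = F × 1.57564 = 363.596 × 1.57564 = 572.896 kN·m.

M ≈ 572.9 kN·m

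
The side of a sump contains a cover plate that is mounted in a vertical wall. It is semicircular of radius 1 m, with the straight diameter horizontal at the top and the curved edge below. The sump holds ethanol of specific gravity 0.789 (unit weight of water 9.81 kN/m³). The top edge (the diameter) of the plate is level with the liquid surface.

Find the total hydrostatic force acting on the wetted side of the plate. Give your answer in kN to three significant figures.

γ = 0.789 × 9.81 = 7.74009 kN/m³.
The centroid of a semicircle lies 4r/(3π) = 0.424413 m from the diameter, here below the top edge, so the centroid depth is h_c = 0.424413 m.
A = πr²/2 = π × 1²/2 = 1.5708 m².
Resultant F = γ·h_c·A = 7.74009 × 0.424413 × 1.5708 = 5.16007 kN.

F ≈ 5.16 kN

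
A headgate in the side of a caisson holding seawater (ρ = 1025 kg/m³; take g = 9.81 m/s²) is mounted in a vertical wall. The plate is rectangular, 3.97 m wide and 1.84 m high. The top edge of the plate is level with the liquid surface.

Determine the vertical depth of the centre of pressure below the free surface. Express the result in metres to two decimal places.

γ = ρg = 1025 × 9.81 / 1000 = 10.05525 kN/m³.
The centroid lies 1.84/2 = 0.92 m below the top edge, so the centroid depth is h_c = 0.92 m.
A = 3.97 × 1.84 = 7.3048 m².
Resultant F = γ·h_c·A = 10.05525 × 0.92 × 7.3048 = 67.5755 kN.
I_c = b·h³/12 = 3.97 × 1.84³/12 = 2.06093 m⁴.
Centre of pressure: y_p = y_c + I_c/(y_c·A) = 0.92 + 2.06093/(0.92 × 7.3048) = 0.92 + 0.306667 = 1.22667 m along the plane.

h_p = 1.23 m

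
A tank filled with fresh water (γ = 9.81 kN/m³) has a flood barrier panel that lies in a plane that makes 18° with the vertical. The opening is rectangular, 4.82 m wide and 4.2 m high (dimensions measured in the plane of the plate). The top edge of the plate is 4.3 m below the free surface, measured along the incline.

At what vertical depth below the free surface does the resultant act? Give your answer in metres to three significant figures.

h_p = 6.31 m

γ = 9.81 kN/m³.
The plate makes 18° with the vertical, i.e. θ = 90° − 18° = 72° to the horizontal. Measuring y along the incline from the free-surface line, vertical depth h = y·sinθ with sinθ = 0.951057.
The centroid lies 4.2/2 = 2.1 m below the top edge, so y_c = 4.3 + 2.1 = 6.4 m and h_c = 6.4 × 0.951057 = 6.08676 m.
A = 4.82 × 4.2 = 20.244 m².
Resultant F = γ·h_c·A = 9.81 × 6.08676 × 20.244 = 1208.79 kN.
I_c = b·h³/12 = 4.82 × 4.2³/12 = 29.7587 m⁴.
Centre of pressure: y_p = y_c + I_c/(y_c·A) = 6.4 + 29.7587/(6.4 × 20.244) = 6.4 + 0.229688 = 6.62969 m along the plane.
Vertically, h_p = y_p·sinθ = 6.62969 × 0.951057 = 6.30521 m.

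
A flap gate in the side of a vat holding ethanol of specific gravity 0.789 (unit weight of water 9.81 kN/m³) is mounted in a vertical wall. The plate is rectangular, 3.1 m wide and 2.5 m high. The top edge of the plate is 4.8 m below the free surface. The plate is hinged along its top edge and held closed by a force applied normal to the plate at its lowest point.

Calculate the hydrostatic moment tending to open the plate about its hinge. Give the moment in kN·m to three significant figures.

M ≈ 485 kN·m

γ = 0.789 × 9.81 = 7.74009 kN/m³.
The centroid lies 2.5/2 = 1.25 m below the top edge, so the centroid depth is h_c = 4.8 + 1.25 = 6.05 m.
A = 3.1 × 2.5 = 7.75 m².
Resultant F = γ·h_c·A = 7.74009 × 6.05 × 7.75 = 362.913 kN.
I_c = b·h³/12 = 3.1 × 2.5³/12 = 4.03646 m⁴.
Centre of pressure: y_p = y_c + I_c/(y_c·A) = 6.05 + 4.03646/(6.05 × 7.75) = 6.05 + 0.0860882 = 6.13609 m along the plane.
The resultant acts 1.25 + 0.0860882 = 1.33609 m (along the plate) below the hinge at the top edge, so the moment about the hinge is M = F × 1.33609 = 362.913 × 1.33609 = 484.884 kN·m.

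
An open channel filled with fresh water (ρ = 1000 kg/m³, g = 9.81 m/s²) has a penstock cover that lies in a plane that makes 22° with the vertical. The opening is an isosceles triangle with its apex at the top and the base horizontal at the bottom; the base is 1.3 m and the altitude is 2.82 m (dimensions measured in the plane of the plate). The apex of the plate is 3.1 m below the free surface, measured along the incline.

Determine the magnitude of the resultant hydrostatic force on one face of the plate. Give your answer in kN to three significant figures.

F ≈ 83.0 kN

γ = ρg = 1000 × 9.81 = 9810 N/m³ = 9.81 kN/m³.
The plate makes 22° with the vertical, i.e. θ = 90° − 22° = 68° to the horizontal. Measuring y along the incline from the free-surface line, vertical depth h = y·sinθ with sinθ = 0.927184.
With the apex up, the centroid sits 2h/3 = 2 × 2.82/3 = 1.88 m below the apex, so y_c = 3.1 + 1.88 = 4.98 m and h_c = 4.98 × 0.927184 = 4.61738 m.
A = ½ × 1.3 × 2.82 = 1.833 m².
Resultant F = γ·h_c·A = 9.81 × 4.61738 × 1.833 = 83.0285 kN.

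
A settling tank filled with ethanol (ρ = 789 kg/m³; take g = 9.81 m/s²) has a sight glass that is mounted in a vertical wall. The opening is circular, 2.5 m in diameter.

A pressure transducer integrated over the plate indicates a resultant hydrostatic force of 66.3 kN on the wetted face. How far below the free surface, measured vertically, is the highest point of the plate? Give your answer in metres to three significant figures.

γ = ρg = 789 × 9.81 / 1000 = 7.74009 kN/m³.
A = π(1.25)² = 4.90874 m².
From F = γ·h_c·A, the centroid depth is h_c = 66.3/(7.74009 × 4.90874) = 1.74501 m.
The centroid is at the centre, 1.25 m below the top of the plate, so the highest point sits at h_top = 1.74501 − 1.25 = 0.49501 m below the surface.

d_top ≈ 0.495 m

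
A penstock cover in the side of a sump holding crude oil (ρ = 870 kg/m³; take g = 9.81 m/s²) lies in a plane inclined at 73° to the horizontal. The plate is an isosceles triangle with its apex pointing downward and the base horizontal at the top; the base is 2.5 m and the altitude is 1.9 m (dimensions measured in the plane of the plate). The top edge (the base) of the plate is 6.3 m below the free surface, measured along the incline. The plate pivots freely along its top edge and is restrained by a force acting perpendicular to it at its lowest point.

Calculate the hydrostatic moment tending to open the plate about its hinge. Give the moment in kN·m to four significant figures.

M ≈ 89.01 kN·m

γ = ρg = 870 × 9.81 / 1000 = 8.5347 kN/m³.
Let θ = 73° be the plate's angle to the horizontal; measure y along the incline from where the plane meets the free surface. Vertical depth h = y·sinθ with sinθ = 0.956305.
With the apex down, the centroid sits h/3 = 1.9/3 = 0.633333 m below the base (the top edge), so y_c = 6.3 + 0.633333 = 6.93333 m and h_c = 6.93333 × 0.956305 = 6.63038 m.
A = ½ × 2.5 × 1.9 = 2.375 m².
Resultant F = γ·h_c·A = 8.5347 × 6.63038 × 2.375 = 134.397 kN.
I_c = b·h³/36 = 2.5 × 1.9³/36 = 0.476319 m⁴.
Centre of pressure: y_p = y_c + I_c/(y_c·A) = 6.93333 + 0.476319/(6.93333 × 2.375) = 6.93333 + 0.0289263 = 6.96226 m along the plane.
The resultant acts 0.633333 + 0.0289263 = 0.662259 m (along the plate) below the hinge at the top edge, so the moment about the hinge is M = F × 0.662259 = 134.397 × 0.662259 = 89.0056 kN·m.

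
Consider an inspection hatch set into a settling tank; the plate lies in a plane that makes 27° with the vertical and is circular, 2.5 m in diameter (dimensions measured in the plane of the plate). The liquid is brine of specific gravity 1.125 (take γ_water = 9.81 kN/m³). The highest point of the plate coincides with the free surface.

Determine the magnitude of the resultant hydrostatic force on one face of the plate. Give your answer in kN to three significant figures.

F ≈ 60.3 kN

γ = 1.125 × 9.81 = 11.03625 kN/m³.
The plate makes 27° with the vertical, i.e. θ = 90° − 27° = 63° to the horizontal. Measuring y along the incline from the free-surface line, vertical depth h = y·sinθ with sinθ = 0.891007.
The centroid is at the centre, 1.25 m below the top of the plate, so y_c = 1.25 m and h_c = 1.25 × 0.891007 = 1.11376 m.
A = π(1.25)² = 4.90874 m².
Resultant F = γ·h_c·A = 11.03625 × 1.11376 × 4.90874 = 60.3369 kN.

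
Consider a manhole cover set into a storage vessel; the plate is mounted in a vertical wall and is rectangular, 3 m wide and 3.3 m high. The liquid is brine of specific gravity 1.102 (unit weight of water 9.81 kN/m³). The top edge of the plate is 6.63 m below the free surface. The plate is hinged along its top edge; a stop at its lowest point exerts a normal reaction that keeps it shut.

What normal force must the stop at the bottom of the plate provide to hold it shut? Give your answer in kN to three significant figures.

P ≈ 473 kN

γ = 1.102 × 9.81 = 10.81062 kN/m³.
The centroid lies 3.3/2 = 1.65 m below the top edge, so the centroid depth is h_c = 6.63 + 1.65 = 8.28 m.
A = 3 × 3.3 = 9.9 m².
Resultant F = γ·h_c·A = 10.81062 × 8.28 × 9.9 = 886.168 kN.
I_c = b·h³/12 = 3 × 3.3³/12 = 8.98425 m⁴.
Centre of pressure: y_p = y_c + I_c/(y_c·A) = 8.28 + 8.98425/(8.28 × 9.9) = 8.28 + 0.109601 = 8.3896 m along the plane.
The resultant acts 1.65 + 0.109601 = 1.7596 m (along the plate) below the hinge at the top edge, so the moment about the hinge is M = F × 1.7596 = 886.168 × 1.7596 = 1559.3 kN·m.
A normal force at the bottom, 3.3 m from the hinge, must supply this moment: P = 1559.3/3.3 = 472.515 kN.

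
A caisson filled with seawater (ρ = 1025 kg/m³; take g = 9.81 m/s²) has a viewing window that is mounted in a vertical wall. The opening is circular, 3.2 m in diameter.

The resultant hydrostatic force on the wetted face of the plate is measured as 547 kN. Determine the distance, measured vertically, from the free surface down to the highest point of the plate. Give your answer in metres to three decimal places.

γ = ρg = 1025 × 9.81 / 1000 = 10.05525 kN/m³.
A = π(1.6)² = 8.04248 m².
From F = γ·h_c·A, the centroid depth is h_c = 547/(10.05525 × 8.04248) = 6.76401 m.
The centroid is at the centre, 1.6 m below the top of the plate, so the highest point sits at h_top = 6.76401 − 1.6 = 5.16401 m below the surface.

d_top ≈ 5.164 m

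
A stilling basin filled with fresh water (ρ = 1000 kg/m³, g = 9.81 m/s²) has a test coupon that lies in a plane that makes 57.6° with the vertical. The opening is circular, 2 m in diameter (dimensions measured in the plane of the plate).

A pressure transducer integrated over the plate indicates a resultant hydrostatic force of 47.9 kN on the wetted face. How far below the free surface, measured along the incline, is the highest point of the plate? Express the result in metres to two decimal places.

γ = ρg = 1000 × 9.81 = 9810 N/m³ = 9.81 kN/m³.
A = π(1)² = 3.14159 m².
From F = γ·h_c·A, the centroid depth is h_c = 47.9/(9.81 × 3.14159) = 1.55424 m.
The plate makes 57.6° with the vertical, i.e. θ = 90° − 57.6° = 32.4° to the horizontal. Measuring y along the incline from the free-surface line, vertical depth h = y·sinθ with sinθ = 0.535827.
Along the incline, y_c = h_c/sinθ = 1.55424/0.535827 = 2.90064 m.
The centroid is at the centre, 1 m below the top of the plate, so the highest point sits at y_top = 2.90064 − 1 = 1.90064 m along the incline.

y_top ≈ 1.90 m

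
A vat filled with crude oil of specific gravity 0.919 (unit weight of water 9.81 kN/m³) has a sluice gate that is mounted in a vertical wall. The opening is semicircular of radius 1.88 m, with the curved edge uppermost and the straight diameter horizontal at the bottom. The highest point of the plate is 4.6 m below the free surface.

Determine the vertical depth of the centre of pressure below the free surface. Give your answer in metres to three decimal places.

γ = 0.919 × 9.81 = 9.01539 kN/m³.
The centroid lies 4r/(3π) = 0.797897 m above the diameter, so r − 4r/(3π) = 1.88 − 0.797897 = 1.0821 m below the topmost point, so the centroid depth is h_c = 4.6 + 1.0821 = 5.6821 m.
A = πr²/2 = π × 1.88²/2 = 5.55182 m².
Resultant F = γ·h_c·A = 9.01539 × 5.6821 × 5.55182 = 284.399 kN.
I_c = (π/8 − 8/(9π))·r⁴ = 0.109757 × 1.88⁴ = 1.37108 m⁴.
Centre of pressure: y_p = y_c + I_c/(y_c·A) = 5.6821 + 1.37108/(5.6821 × 5.55182) = 5.6821 + 0.0434629 = 5.72556 m along the plane.

h_p = 5.726 m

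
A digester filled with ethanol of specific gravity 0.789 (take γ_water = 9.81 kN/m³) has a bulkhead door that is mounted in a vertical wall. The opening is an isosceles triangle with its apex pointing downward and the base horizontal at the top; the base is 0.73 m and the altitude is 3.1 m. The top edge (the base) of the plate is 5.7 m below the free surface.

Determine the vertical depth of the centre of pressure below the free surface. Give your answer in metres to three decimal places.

γ = 0.789 × 9.81 = 7.74009 kN/m³.
With the apex down, the centroid sits h/3 = 3.1/3 = 1.03333 m below the base (the top edge), so the centroid depth is h_c = 5.7 + 1.03333 = 6.73333 m.
A = ½ × 0.73 × 3.1 = 1.1315 m².
Resultant F = γ·h_c·A = 7.74009 × 6.73333 × 1.1315 = 58.9699 kN.
I_c = b·h³/36 = 0.73 × 3.1³/36 = 0.604095 m⁴.
Centre of pressure: y_p = y_c + I_c/(y_c·A) = 6.73333 + 0.604095/(6.73333 × 1.1315) = 6.73333 + 0.0792904 = 6.81262 m along the plane.

h_p = 6.813 m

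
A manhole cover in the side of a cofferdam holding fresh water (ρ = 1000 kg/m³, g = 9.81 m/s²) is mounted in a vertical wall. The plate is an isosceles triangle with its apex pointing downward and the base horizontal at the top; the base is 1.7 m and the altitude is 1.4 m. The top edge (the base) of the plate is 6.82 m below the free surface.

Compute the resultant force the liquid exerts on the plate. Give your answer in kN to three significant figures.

F ≈ 85.1 kN

γ = ρg = 1000 × 9.81 = 9810 N/m³ = 9.81 kN/m³.
With the apex down, the centroid sits h/3 = 1.4/3 = 0.466667 m below the base (the top edge), so the centroid depth is h_c = 6.82 + 0.466667 = 7.28667 m.
A = ½ × 1.7 × 1.4 = 1.19 m².
Resultant F = γ·h_c·A = 9.81 × 7.28667 × 1.19 = 85.0639 kN.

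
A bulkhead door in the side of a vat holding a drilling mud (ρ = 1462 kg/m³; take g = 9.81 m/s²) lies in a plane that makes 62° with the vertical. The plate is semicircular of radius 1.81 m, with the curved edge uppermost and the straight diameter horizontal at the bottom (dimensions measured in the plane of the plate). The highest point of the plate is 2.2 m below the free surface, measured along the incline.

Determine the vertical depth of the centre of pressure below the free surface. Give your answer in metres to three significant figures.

h_p = 1.56 m

γ = ρg = 1462 × 9.81 / 1000 = 14.34222 kN/m³.
The plate makes 62° with the vertical, i.e. θ = 90° − 62° = 28° to the horizontal. Measuring y along the incline from the free-surface line, vertical depth h = y·sinθ with sinθ = 0.469472.
The centroid lies 4r/(3π) = 0.768188 m above the diameter, so r − 4r/(3π) = 1.81 − 0.768188 = 1.04181 m below the topmost point, so y_c = 2.2 + 1.04181 = 3.24181 m and h_c = 3.24181 × 0.469472 = 1.52194 m.
A = πr²/2 = π × 1.81²/2 = 5.14609 m².
Resultant F = γ·h_c·A = 14.34222 × 1.52194 × 5.14609 = 112.329 kN.
I_c = (π/8 − 8/(9π))·r⁴ = 0.109757 × 1.81⁴ = 1.178 m⁴.
Centre of pressure: y_p = y_c + I_c/(y_c·A) = 3.24181 + 1.178/(3.24181 × 5.14609) = 3.24181 + 0.0706123 = 3.31242 m along the plane.
Vertically, h_p = y_p·sinθ = 3.31242 × 0.469472 = 1.55509 m.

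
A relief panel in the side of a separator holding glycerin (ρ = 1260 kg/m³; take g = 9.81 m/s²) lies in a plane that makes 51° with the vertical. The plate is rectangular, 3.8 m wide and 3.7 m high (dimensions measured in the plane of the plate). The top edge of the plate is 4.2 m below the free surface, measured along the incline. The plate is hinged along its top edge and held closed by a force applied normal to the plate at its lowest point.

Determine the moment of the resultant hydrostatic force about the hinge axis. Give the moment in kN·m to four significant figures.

M ≈ 1349 kN·m

γ = ρg = 1260 × 9.81 / 1000 = 12.3606 kN/m³.
The plate makes 51° with the vertical, i.e. θ = 90° − 51° = 39° to the horizontal. Measuring y along the incline from the free-surface line, vertical depth h = y·sinθ with sinθ = 0.629320.
The centroid lies 3.7/2 = 1.85 m below the top edge, so y_c = 4.2 + 1.85 = 6.05 m and h_c = 6.05 × 0.629320 = 3.80739 m.
A = 3.8 × 3.7 = 14.06 m².
Resultant F = γ·h_c·A = 12.3606 × 3.80739 × 14.06 = 661.686 kN.
I_c = b·h³/12 = 3.8 × 3.7³/12 = 16.0401 m⁴.
Centre of pressure: y_p = y_c + I_c/(y_c·A) = 6.05 + 16.0401/(6.05 × 14.06) = 6.05 + 0.188567 = 6.23857 m along the plane.
The resultant acts 1.85 + 0.188567 = 2.03857 m (along the plate) below the hinge at the top edge, so the moment about the hinge is M = F × 2.03857 = 661.686 × 2.03857 = 1348.89 kN·m.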